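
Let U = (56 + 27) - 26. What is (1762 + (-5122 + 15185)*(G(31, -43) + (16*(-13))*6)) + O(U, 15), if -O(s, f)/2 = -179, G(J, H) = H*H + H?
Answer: 5617274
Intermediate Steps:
U = 57 (U = 83 - 26 = 57)
G(J, H) = H + H² (G(J, H) = H² + H = H + H²)
O(s, f) = 358 (O(s, f) = -2*(-179) = 358)
(1762 + (-5122 + 15185)*(G(31, -43) + (16*(-13))*6)) + O(U, 15) = (1762 + (-5122 + 15185)*(-43*(1 - 43) + (16*(-13))*6)) + 358 = (1762 + 10063*(-43*(-42) - 208*6)) + 358 = (1762 + 10063*(1806 - 1248)) + 358 = (1762 + 10063*558) + 358 = (1762 + 5615154) + 358 = 5616916 + 358 = 5617274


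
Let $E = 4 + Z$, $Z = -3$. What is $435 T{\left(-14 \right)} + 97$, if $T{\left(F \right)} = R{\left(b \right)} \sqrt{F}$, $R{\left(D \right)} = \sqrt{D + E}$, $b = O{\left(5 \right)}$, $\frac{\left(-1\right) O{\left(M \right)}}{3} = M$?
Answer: $-5993$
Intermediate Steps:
$O{\left(M \right)} = - 3 M$
$b = -15$ ($b = \left(-3\right) 5 = -15$)
$E = 1$ ($E = 4 - 3 = 1$)
$R{\left(D \right)} = \sqrt{1 + D}$ ($R{\left(D \right)} = \sqrt{D + 1} = \sqrt{1 + D}$)
$T{\left(F \right)} = i \sqrt{14} \sqrt{F}$ ($T{\left(F \right)} = \sqrt{1 - 15} \sqrt{F} = \sqrt{-14} \sqrt{F} = i \sqrt{14} \sqrt{F}$)
$435 T{\left(-14 \right)} + 97 = 435 i \sqrt{14} \sqrt{-14} + 97 = 435 i \sqrt{14} i \sqrt{14} + 97 = 435 \left(-14\right) + 97 = -6090 + 97 = -5993$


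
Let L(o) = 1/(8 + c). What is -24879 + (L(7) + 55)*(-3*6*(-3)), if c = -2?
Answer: -21900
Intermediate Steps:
L(o) = ⅙ (L(o) = 1/(8 - 2) = 1/6 = ⅙)
-24879 + (L(7) + 55)*(-3*6*(-3)) = -24879 + (⅙ + 55)*(-3*6*(-3)) = -24879 + 331*(-18*(-3))/6 = -24879 + (331/6)*54 = -24879 + 2979 = -21900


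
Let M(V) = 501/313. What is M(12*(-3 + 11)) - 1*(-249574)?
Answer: 78117163/313 ≈ 2.4958e+5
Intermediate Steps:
M(V) = 501/313 (M(V) = 501*(1/313) = 501/313)
M(12*(-3 + 11)) - 1*(-249574) = 501/313 - 1*(-249574) = 501/313 + 249574 = 78117163/313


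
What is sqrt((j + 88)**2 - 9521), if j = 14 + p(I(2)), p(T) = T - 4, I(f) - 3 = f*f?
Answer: 4*sqrt(94) ≈ 38.781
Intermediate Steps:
I(f) = 3 + f**2 (I(f) = 3 + f*f = 3 + f**2)
p(T) = -4 + T
j = 17 (j = 14 + (-4 + (3 + 2**2)) = 14 + (-4 + (3 + 4)) = 14 + (-4 + 7) = 14 + 3 = 17)
sqrt((j + 88)**2 - 9521) = sqrt((17 + 88)**2 - 9521) = sqrt(105**2 - 9521) = sqrt(11025 - 9521) = sqrt(1504) = 4*sqrt(94)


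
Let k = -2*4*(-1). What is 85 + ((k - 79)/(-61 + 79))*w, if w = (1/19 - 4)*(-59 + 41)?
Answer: -3710/19 ≈ -195.26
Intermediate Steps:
k = 8 (k = -8*(-1) = 8)
w = 1350/19 (w = (1/19 - 4)*(-18) = -75/19*(-18) = 1350/19 ≈ 71.053)
85 + ((k - 79)/(-61 + 79))*w = 85 + ((8 - 79)/(-61 + 79))*(1350/19) = 85 - 71/18*(1350/19) = 85 - 71*1/18*(1350/19) = 85 - 71/18*1350/19 = 85 - 5325/19 = -3710/19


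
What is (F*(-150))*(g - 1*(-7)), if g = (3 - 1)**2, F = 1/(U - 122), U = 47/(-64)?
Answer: 21120/1571 ≈ 13.444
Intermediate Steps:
U = -47/64 (U = 47*(-1/64) = -47/64 ≈ -0.73438)
F = -64/7855 (F = 1/(-47/64 - 122) = 1/(-7855/64) = -64/7855 ≈ -0.0081477)
g = 4 (g = 2**2 = 4)
(F*(-150))*(g - 1*(-7)) = (-64/7855*(-150))*(4 - 1*(-7)) = 1920*(4 + 7)/1571 = (1920/1571)*11 = 21120/1571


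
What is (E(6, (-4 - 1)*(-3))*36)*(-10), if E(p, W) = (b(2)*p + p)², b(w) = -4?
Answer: -116640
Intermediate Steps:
E(p, W) = 9*p² (E(p, W) = (-4*p + p)² = (-3*p)² = 9*p²)
(E(6, (-4 - 1)*(-3))*36)*(-10) = ((9*6²)*36)*(-10) = ((9*36)*36)*(-10) = (324*36)*(-10) = 11664*(-10) = -116640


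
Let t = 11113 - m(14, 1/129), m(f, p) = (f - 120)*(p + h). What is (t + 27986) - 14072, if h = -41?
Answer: 2667955/129 ≈ 20682.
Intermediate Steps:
m(f, p) = (-120 + f)*(-41 + p) (m(f, p) = (f - 120)*(p - 41) = (-120 + f)*(-41 + p))
t = 873049/129 (t = 11113 - (4920 - 120/129 - 41*14 + 14/129) = 11113 - (4920 - 120*1/129 - 574 + 14*(1/129)) = 11113 - (4920 - 40/43 - 574 + 14/129) = 11113 - 1*560528/129 = 11113 - 560528/129 = 873049/129 ≈ 6767.8)
(t + 27986) - 14072 = (873049/129 + 27986) - 14072 = 4483243/129 - 14072 = 2667955/129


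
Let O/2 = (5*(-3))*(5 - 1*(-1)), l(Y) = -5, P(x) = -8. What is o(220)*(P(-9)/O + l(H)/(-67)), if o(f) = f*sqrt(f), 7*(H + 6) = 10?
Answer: 31592*sqrt(55)/603 ≈ 388.54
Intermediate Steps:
H = -32/7 (H = -6 + (1/7)*10 = -6 + 10/7 = -32/7 ≈ -4.5714)
o(f) = f**(3/2)
O = -180 (O = 2*((5*(-3))*(5 - 1*(-1))) = 2*(-15*(5 + 1)) = 2*(-15*6) = 2*(-90) = -180)
o(220)*(P(-9)/O + l(H)/(-67)) = 220**(3/2)*(-8/(-180) - 5/(-67)) = (440*sqrt(55))*(-8*(-1/180) - 5*(-1/67)) = (440*sqrt(55))*(2/45 + 5/67) = (440*sqrt(55))*(359/3015) = 31592*sqrt(55)/603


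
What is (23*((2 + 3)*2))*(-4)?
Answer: -920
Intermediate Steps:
(23*((2 + 3)*2))*(-4) = (23*(5*2))*(-4) = (23*10)*(-4) = 230*(-4) = -920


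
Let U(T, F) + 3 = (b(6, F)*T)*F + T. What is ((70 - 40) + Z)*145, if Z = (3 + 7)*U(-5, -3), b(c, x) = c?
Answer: 123250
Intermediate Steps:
U(T, F) = -3 + T + 6*F*T (U(T, F) = -3 + ((6*T)*F + T) = -3 + (6*F*T + T) = -3 + (T + 6*F*T) = -3 + T + 6*F*T)
Z = 820 (Z = (3 + 7)*(-3 - 5 + 6*(-3)*(-5)) = 10*(-3 - 5 + 90) = 10*82 = 820)
((70 - 40) + Z)*145 = ((70 - 40) + 820)*145 = (30 + 820)*145 = 850*145 = 123250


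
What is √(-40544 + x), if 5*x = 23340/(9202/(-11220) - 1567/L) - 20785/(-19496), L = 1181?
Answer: I*√16762126144021889865838222/19808842564 ≈ 206.68*I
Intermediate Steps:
x = -602901729130273/277323795896 (x = (23340/(9202/(-11220) - 1567/1181) - 20785/(-19496))/5 = (23340/(9202*(-1/11220) - 1567*1/1181) - 20785*(-1/19496))/5 = (23340/(-4601/5610 - 1567/1181) + 20785/19496)/5 = (23340/(-14224651/6625410) + 20785/19496)/5 = (23340*(-6625410/14224651) + 20785/19496)/5 = (-154637069400/14224651 + 20785/19496)/5 = (⅕)*(-3014508645651365/277323795896) = -602901729130273/277323795896 ≈ -2174.0)
√(-40544 + x) = √(-40544 - 602901729130273/277323795896) = √(-11846717709937697/277323795896) = I*√16762126144021889865838222/19808842564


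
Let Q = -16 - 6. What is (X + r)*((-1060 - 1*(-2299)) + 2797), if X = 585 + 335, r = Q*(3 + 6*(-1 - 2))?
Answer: 5045000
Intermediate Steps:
Q = -22
r = 330 (r = -22*(3 + 6*(-1 - 2)) = -22*(3 + 6*(-3)) = -22*(3 - 18) = -22*(-15) = 330)
X = 920
(X + r)*((-1060 - 1*(-2299)) + 2797) = (920 + 330)*((-1060 - 1*(-2299)) + 2797) = 1250*((-1060 + 2299) + 2797) = 1250*(1239 + 2797) = 1250*4036 = 5045000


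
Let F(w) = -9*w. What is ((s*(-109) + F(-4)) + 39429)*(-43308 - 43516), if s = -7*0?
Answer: -3426509160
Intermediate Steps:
s = 0
((s*(-109) + F(-4)) + 39429)*(-43308 - 43516) = ((0*(-109) - 9*(-4)) + 39429)*(-43308 - 43516) = ((0 + 36) + 39429)*(-86824) = (36 + 39429)*(-86824) = 39465*(-86824) = -3426509160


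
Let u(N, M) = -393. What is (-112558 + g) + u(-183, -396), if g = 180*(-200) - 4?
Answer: -148955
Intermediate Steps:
g = -36004 (g = -36000 - 4 = -36004)
(-112558 + g) + u(-183, -396) = (-112558 - 36004) - 393 = -148562 - 393 = -148955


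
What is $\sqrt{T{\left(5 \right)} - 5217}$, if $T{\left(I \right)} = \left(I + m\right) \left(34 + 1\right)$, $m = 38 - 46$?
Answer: $i \sqrt{5322} \approx 72.952 i$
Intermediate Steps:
$m = -8$
$T{\left(I \right)} = -280 + 35 I$ ($T{\left(I \right)} = \left(I - 8\right) \left(34 + 1\right) = \left(-8 + I\right) 35 = -280 + 35 I$)
$\sqrt{T{\left(5 \right)} - 5217} = \sqrt{\left(-280 + 35 \cdot 5\right) - 5217} = \sqrt{\left(-280 + 175\right) - 5217} = \sqrt{-105 - 5217} = \sqrt{-5322} = i \sqrt{5322}$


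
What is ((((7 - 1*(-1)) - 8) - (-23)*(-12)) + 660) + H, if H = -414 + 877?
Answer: 847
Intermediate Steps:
H = 463
((((7 - 1*(-1)) - 8) - (-23)*(-12)) + 660) + H = ((((7 - 1*(-1)) - 8) - (-23)*(-12)) + 660) + 463 = ((((7 + 1) - 8) - 23*12) + 660) + 463 = (((8 - 8) - 276) + 660) + 463 = ((0 - 276) + 660) + 463 = (-276 + 660) + 463 = 384 + 463 = 847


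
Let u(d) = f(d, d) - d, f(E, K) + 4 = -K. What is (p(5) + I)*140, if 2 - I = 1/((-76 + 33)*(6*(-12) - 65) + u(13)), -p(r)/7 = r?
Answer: -27077960/5861 ≈ -4620.0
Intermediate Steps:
p(r) = -7*r
f(E, K) = -4 - K
u(d) = -4 - 2*d (u(d) = (-4 - d) - d = -4 - 2*d)
I = 11721/5861 (I = 2 - 1/((-76 + 33)*(6*(-12) - 65) + (-4 - 2*13)) = 2 - 1/(-43*(-72 - 65) + (-4 - 26)) = 2 - 1/(-43*(-137) - 30) = 2 - 1/(5891 - 30) = 2 - 1/5861 = 11721/5861 ≈ 1.9998)
(p(5) + I)*140 = (-7*5 + 11721/5861)*140 = (-35 + 11721/5861)*140 = -193414/5861*140 = -27077960/5861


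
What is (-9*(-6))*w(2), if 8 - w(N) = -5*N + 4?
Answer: 756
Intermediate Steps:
w(N) = 4 + 5*N (w(N) = 8 - (-5*N + 4) = 8 - (4 - 5*N) = 8 + (-4 + 5*N) = 4 + 5*N)
(-9*(-6))*w(2) = (-9*(-6))*(4 + 5*2) = 54*(4 + 10) = 54*14 = 756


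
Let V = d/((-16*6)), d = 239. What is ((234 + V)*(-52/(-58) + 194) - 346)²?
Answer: 107904373616209/53824 ≈ 2.0048e+9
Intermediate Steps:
V = -239/96 (V = 239/((-16*6)) = 239/(-96) = 239*(-1/96) = -239/96 ≈ -2.4896)
((234 + V)*(-52/(-58) + 194) - 346)² = ((234 - 239/96)*(-52/(-58) + 194) - 346)² = (22225*(-52*(-1/58) + 194)/96 - 346)² = (22225*(26/29 + 194)/96 - 346)² = ((22225/96)*(5652/29) - 346)² = (10467975/232 - 346)² = (10387703/232)² = 107904373616209/53824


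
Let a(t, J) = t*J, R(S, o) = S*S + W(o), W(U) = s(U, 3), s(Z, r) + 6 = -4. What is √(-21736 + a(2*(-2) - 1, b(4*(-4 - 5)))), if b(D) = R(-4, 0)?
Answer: I*√21766 ≈ 147.53*I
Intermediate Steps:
s(Z, r) = -10 (s(Z, r) = -6 - 4 = -10)
W(U) = -10
R(S, o) = -10 + S² (R(S, o) = S*S - 10 = S² - 10 = -10 + S²)
b(D) = 6 (b(D) = -10 + (-4)² = -10 + 16 = 6)
a(t, J) = J*t
√(-21736 + a(2*(-2) - 1, b(4*(-4 - 5)))) = √(-21736 + 6*(2*(-2) - 1)) = √(-21736 + 6*(-4 - 1)) = √(-21736 + 6*(-5)) = √(-21736 - 30) = √(-21766) = I*√21766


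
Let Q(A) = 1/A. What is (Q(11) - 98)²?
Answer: 1159929/121 ≈ 9586.2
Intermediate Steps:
(Q(11) - 98)² = (1/11 - 98)² = (-1077/11)² = 1159929/121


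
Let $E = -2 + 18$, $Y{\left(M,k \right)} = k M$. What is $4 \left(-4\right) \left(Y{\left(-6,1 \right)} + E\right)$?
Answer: $-160$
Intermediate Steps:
$Y{\left(M,k \right)} = M k$
$E = 16$
$4 \left(-4\right) \left(Y{\left(-6,1 \right)} + E\right) = 4 \left(-4\right) \left(\left(-6\right) 1 + 16\right) = - 16 \left(-6 + 16\right) = \left(-16\right) 10 = -160$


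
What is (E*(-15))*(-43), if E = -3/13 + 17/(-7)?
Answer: -156090/91 ≈ -1715.3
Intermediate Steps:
E = -242/91 (E = -3*1/13 + 17*(-⅐) = -3/13 - 17/7 = -242/91 ≈ -2.6593)
(E*(-15))*(-43) = -242/91*(-15)*(-43) = (3630/91)*(-43) = -156090/91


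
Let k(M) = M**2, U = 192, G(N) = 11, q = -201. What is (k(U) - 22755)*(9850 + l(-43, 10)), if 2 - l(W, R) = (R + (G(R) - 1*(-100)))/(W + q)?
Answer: 33918162981/244 ≈ 1.3901e+8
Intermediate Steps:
l(W, R) = 2 - (111 + R)/(-201 + W) (l(W, R) = 2 - (R + (11 - 1*(-100)))/(W - 201) = 2 - (R + (11 + 100))/(-201 + W) = 2 - (R + 111)/(-201 + W) = 2 - (111 + R)/(-201 + W))
(k(U) - 22755)*(9850 + l(-43, 10)) = (192**2 - 22755)*(9850 + (-513 - 1*10 + 2*(-43))/(-201 - 43)) = (36864 - 22755)*(9850 + (-513 - 10 - 86)/(-244)) = 14109*(9850 - 1/244*(-609)) = 14109*(9850 + 609/244) = 14109*(2404009/244) = 33918162981/244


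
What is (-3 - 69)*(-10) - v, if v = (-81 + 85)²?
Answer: 704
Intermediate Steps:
v = 16 (v = 4² = 16)
(-3 - 69)*(-10) - v = (-3 - 69)*(-10) - 1*16 = -72*(-10) - 16 = 720 - 16 = 704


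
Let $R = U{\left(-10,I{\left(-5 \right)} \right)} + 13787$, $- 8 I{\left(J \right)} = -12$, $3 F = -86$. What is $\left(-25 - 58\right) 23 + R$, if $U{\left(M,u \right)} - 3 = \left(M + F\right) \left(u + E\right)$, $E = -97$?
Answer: $\frac{46721}{3} \approx 15574.0$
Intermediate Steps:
$F = - \frac{86}{3}$ ($F = \frac{1}{3} \left(-86\right) = - \frac{86}{3} \approx -28.667$)
$I{\left(J \right)} = \frac{3}{2}$ ($I{\left(J \right)} = \left(- \frac{1}{8}\right) \left(-12\right) = \frac{3}{2}$)
$U{\left(M,u \right)} = 3 + \left(-97 + u\right) \left(- \frac{86}{3} + M\right)$ ($U{\left(M,u \right)} = 3 + \left(M - \frac{86}{3}\right) \left(u - 97\right) = 3 + \left(- \frac{86}{3} + M\right) \left(-97 + u\right) = 3 + \left(-97 + u\right) \left(- \frac{86}{3} + M\right)$)
$R = \frac{52448}{3}$ ($R = \left(\frac{8351}{3} - -970 - 43 - 15\right) + 13787 = \left(\frac{8351}{3} + 970 - 43 - 15\right) + 13787 = \frac{11087}{3} + 13787 = \frac{52448}{3} \approx 17483.0$)
$\left(-25 - 58\right) 23 + R = \left(-25 - 58\right) 23 + \frac{52448}{3} = \left(-83\right) 23 + \frac{52448}{3} = -1909 + \frac{52448}{3} = \frac{46721}{3}$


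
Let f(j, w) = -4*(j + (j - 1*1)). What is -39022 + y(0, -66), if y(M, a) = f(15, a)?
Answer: -39138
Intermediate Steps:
f(j, w) = 4 - 8*j (f(j, w) = -4*(j + (j - 1)) = -4*(j + (-1 + j)) = -4*(-1 + 2*j) = 4 - 8*j)
y(M, a) = -116 (y(M, a) = 4 - 8*15 = 4 - 120 = -116)
-39022 + y(0, -66) = -39022 - 116 = -39138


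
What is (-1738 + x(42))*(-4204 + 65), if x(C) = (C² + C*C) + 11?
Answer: -7454339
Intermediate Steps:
x(C) = 11 + 2*C² (x(C) = (C² + C²) + 11 = 2*C² + 11 = 11 + 2*C²)
(-1738 + x(42))*(-4204 + 65) = (-1738 + (11 + 2*42²))*(-4204 + 65) = (-1738 + (11 + 2*1764))*(-4139) = (-1738 + (11 + 3528))*(-4139) = (-1738 + 3539)*(-4139) = 1801*(-4139) = -7454339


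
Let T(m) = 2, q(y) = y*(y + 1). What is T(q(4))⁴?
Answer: 16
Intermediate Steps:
q(y) = y*(1 + y)
T(q(4))⁴ = 2⁴ = 16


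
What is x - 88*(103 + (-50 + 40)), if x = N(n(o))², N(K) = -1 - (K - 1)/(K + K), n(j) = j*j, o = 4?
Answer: -8378207/1024 ≈ -8181.8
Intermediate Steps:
n(j) = j²
N(K) = -1 - (-1 + K)/(2*K)
x = 2209/1024 (x = ((1 - 3*4²)/(2*(4²)))² = ((½)*(1 - 3*16)/16)² = ((½)*(1/16)*(1 - 48))² = ((½)*(1/16)*(-47))² = (-47/32)² = 2209/1024 ≈ 2.1572)
x - 88*(103 + (-50 + 40)) = 2209/1024 - 88*(103 + (-50 + 40)) = 2209/1024 - 88*(103 - 10) = 2209/1024 - 88*93 = 2209/1024 - 8184 = -8378207/1024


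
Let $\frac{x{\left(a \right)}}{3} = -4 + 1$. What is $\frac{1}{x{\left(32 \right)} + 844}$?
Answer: $\frac{1}{835} \approx 0.0011976$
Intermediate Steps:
$x{\left(a \right)} = -9$ ($x{\left(a \right)} = 3 \left(-4 + 1\right) = 3 \left(-3\right) = -9$)
$\frac{1}{x{\left(32 \right)} + 844} = \frac{1}{-9 + 844} = \frac{1}{835}$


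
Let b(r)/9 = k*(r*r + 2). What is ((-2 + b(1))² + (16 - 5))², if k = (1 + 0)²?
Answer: 404496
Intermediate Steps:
k = 1 (k = 1² = 1)
b(r) = 18 + 9*r² (b(r) = 9*(1*(r*r + 2)) = 9*(1*(r² + 2)) = 9*(1*(2 + r²)) = 9*(2 + r²) = 18 + 9*r²)
((-2 + b(1))² + (16 - 5))² = ((-2 + (18 + 9*1²))² + (16 - 5))² = ((-2 + (18 + 9*1))² + 11)² = ((-2 + (18 + 9))² + 11)² = ((-2 + 27)² + 11)² = (25² + 11)² = (625 + 11)² = 636² = 404496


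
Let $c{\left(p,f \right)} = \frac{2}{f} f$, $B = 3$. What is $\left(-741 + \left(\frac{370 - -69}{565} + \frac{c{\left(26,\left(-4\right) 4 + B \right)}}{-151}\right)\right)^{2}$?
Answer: $\frac{3988333743401536}{7278649225} \approx 5.4795 \cdot 10^{5}$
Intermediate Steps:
$c{\left(p,f \right)} = 2$
$\left(-741 + \left(\frac{370 - -69}{565} + \frac{c{\left(26,\left(-4\right) 4 + B \right)}}{-151}\right)\right)^{2} = \left(-741 + \left(\frac{370 - -69}{565} + \frac{2}{-151}\right)\right)^{2} = \left(-741 + \left(\left(370 + 69\right) \frac{1}{565} + 2 \left(- \frac{1}{151}\right)\right)\right)^{2} = \left(-741 + \left(439 \cdot \frac{1}{565} - \frac{2}{151}\right)\right)^{2} = \left(-741 + \left(\frac{439}{565} - \frac{2}{151}\right)\right)^{2} = \left(-741 + \frac{65159}{85315}\right)^{2} = \left(- \frac{63153256}{85315}\right)^{2} = \frac{3988333743401536}{7278649225}$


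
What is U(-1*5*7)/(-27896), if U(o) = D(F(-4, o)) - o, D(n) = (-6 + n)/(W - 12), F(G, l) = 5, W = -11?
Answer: -403/320804 ≈ -0.0012562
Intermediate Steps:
D(n) = 6/23 - n/23 (D(n) = (-6 + n)/(-11 - 12) = (-6 + n)/(-23) = (-6 + n)*(-1/23) = 6/23 - n/23)
U(o) = 1/23 - o (U(o) = (6/23 - 1/23*5) - o = (6/23 - 5/23) - o = 1/23 - o)
U(-1*5*7)/(-27896) = (1/23 - (-1*5)*7)/(-27896) = (1/23 - (-5)*7)*(-1/27896) = (1/23 - 1*(-35))*(-1/27896) = (1/23 + 35)*(-1/27896) = (806/23)*(-1/27896) = -403/320804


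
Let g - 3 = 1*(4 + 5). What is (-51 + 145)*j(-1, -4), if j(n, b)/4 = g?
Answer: 4512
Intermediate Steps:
g = 12 (g = 3 + 1*(4 + 5) = 3 + 1*9 = 3 + 9 = 12)
j(n, b) = 48 (j(n, b) = 4*12 = 48)
(-51 + 145)*j(-1, -4) = (-51 + 145)*48 = 94*48 = 4512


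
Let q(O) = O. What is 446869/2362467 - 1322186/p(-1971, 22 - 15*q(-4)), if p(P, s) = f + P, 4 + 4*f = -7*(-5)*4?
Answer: 3124486378115/4576098579 ≈ 682.78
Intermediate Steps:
f = 34 (f = -1 + (-7*(-5)*4)/4 = -1 + (35*4)/4 = -1 + (¼)*140 = -1 + 35 = 34)
p(P, s) = 34 + P
446869/2362467 - 1322186/p(-1971, 22 - 15*q(-4)) = 446869/2362467 - 1322186/(34 - 1971) = 446869*(1/2362467) - 1322186/(-1937) = 446869/2362467 - 1322186*(-1/1937) = 446869/2362467 + 1322186/1937 = 3124486378115/4576098579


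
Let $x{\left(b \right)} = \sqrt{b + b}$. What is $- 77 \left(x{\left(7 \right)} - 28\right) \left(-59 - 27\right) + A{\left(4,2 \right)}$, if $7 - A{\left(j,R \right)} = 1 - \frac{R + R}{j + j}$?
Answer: $- \frac{370819}{2} + 6622 \sqrt{14} \approx -1.6063 \cdot 10^{5}$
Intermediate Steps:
$x{\left(b \right)} = \sqrt{2} \sqrt{b}$ ($x{\left(b \right)} = \sqrt{2 b} = \sqrt{2} \sqrt{b}$)
$A{\left(j,R \right)} = 6 + \frac{R}{j}$ ($A{\left(j,R \right)} = 7 - \left(1 - \frac{R + R}{j + j}\right) = 7 - \left(1 - \frac{2 R}{2 j}\right) = 7 - \left(1 - 2 R \frac{1}{2 j}\right) = 7 - \left(1 - \frac{R}{j}\right) = 7 + \left(-1 + \frac{R}{j}\right) = 6 + \frac{R}{j}$)
$- 77 \left(x{\left(7 \right)} - 28\right) \left(-59 - 27\right) + A{\left(4,2 \right)} = - 77 \left(\sqrt{2} \sqrt{7} - 28\right) \left(-59 - 27\right) + \left(6 + \frac{2}{4}\right) = - 77 \left(\sqrt{14} - 28\right) \left(-86\right) + \left(6 + 2 \cdot \frac{1}{4}\right) = - 77 \left(-28 + \sqrt{14}\right) \left(-86\right) + \left(6 + \frac{1}{2}\right) = - 77 \left(2408 - 86 \sqrt{14}\right) + \frac{13}{2} = \left(-185416 + 6622 \sqrt{14}\right) + \frac{13}{2} = - \frac{370819}{2} + 6622 \sqrt{14}$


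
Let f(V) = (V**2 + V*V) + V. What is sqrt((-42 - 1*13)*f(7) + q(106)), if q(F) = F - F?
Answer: 5*I*sqrt(231) ≈ 75.993*I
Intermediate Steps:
q(F) = 0
f(V) = V + 2*V**2 (f(V) = (V**2 + V**2) + V = 2*V**2 + V = V + 2*V**2)
sqrt((-42 - 1*13)*f(7) + q(106)) = sqrt((-42 - 1*13)*(7*(1 + 2*7)) + 0) = sqrt((-42 - 13)*(7*(1 + 14)) + 0) = sqrt(-385*15 + 0) = sqrt(-55*105 + 0) = sqrt(-5775 + 0) = sqrt(-5775) = 5*I*sqrt(231)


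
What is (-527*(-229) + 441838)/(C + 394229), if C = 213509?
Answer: 562521/607738 ≈ 0.92560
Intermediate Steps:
(-527*(-229) + 441838)/(C + 394229) = (-527*(-229) + 441838)/(213509 + 394229) = (120683 + 441838)/607738 = 562521*(1/607738) = 562521/607738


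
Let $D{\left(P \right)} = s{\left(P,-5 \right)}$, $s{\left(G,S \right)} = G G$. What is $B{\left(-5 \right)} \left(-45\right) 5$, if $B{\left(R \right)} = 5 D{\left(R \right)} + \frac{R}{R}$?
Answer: $-28350$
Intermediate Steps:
$s{\left(G,S \right)} = G^{2}$
$D{\left(P \right)} = P^{2}$
$B{\left(R \right)} = 1 + 5 R^{2}$ ($B{\left(R \right)} = 5 R^{2} + \frac{R}{R} = 5 R^{2} + 1 = 1 + 5 R^{2}$)
$B{\left(-5 \right)} \left(-45\right) 5 = \left(1 + 5 \left(-5\right)^{2}\right) \left(-45\right) 5 = \left(1 + 5 \cdot 25\right) \left(-45\right) 5 = \left(1 + 125\right) \left(-45\right) 5 = 126 \left(-45\right) 5 = \left(-5670\right) 5 = -28350$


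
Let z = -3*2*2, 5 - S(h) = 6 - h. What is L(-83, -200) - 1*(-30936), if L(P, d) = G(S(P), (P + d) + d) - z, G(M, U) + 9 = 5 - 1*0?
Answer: 30944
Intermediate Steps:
S(h) = -1 + h (S(h) = 5 - (6 - h) = 5 + (-6 + h) = -1 + h)
z = -12 (z = -6*2 = -12)
G(M, U) = -4 (G(M, U) = -9 + (5 - 1*0) = -9 + (5 + 0) = -9 + 5 = -4)
L(P, d) = 8 (L(P, d) = -4 - 1*(-12) = -4 + 12 = 8)
L(-83, -200) - 1*(-30936) = 8 - 1*(-30936) = 8 + 30936 = 30944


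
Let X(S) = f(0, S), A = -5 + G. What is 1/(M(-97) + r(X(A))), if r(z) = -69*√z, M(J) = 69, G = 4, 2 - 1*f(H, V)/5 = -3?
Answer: -1/276 ≈ -0.0036232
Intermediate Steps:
f(H, V) = 25 (f(H, V) = 10 - 5*(-3) = 10 + 15 = 25)
A = -1 (A = -5 + 4 = -1)
X(S) = 25
1/(M(-97) + r(X(A))) = 1/(69 - 69*√25) = 1/(69 - 69*5) = 1/(69 - 345) = 1/(-276) = -1/276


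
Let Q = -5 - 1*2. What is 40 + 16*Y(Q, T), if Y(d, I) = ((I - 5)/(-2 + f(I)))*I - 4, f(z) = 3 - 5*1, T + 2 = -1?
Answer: -120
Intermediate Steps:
T = -3 (T = -2 - 1 = -3)
f(z) = -2 (f(z) = 3 - 5 = -2)
Q = -7 (Q = -5 - 2 = -7)
Y(d, I) = -4 + I*(5/4 - I/4) (Y(d, I) = ((I - 5)/(-2 - 2))*I - 4 = ((-5 + I)/(-4))*I - 4 = ((-5 + I)*(-1/4))*I - 4 = (5/4 - I/4)*I - 4 = I*(5/4 - I/4) - 4 = -4 + I*(5/4 - I/4))
40 + 16*Y(Q, T) = 40 + 16*(-4 - 1/4*(-3)**2 + (5/4)*(-3)) = 40 + 16*(-4 - 1/4*9 - 15/4) = 40 + 16*(-4 - 9/4 - 15/4) = 40 + 16*(-10) = 40 - 160 = -120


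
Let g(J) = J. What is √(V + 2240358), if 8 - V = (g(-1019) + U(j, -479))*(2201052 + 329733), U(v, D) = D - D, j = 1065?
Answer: √2581110281 ≈ 50805.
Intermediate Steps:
U(v, D) = 0
V = 2578869923 (V = 8 - (-1019 + 0)*(2201052 + 329733) = 8 - (-1019)*2530785 = 8 - 1*(-2578869915) = 8 + 2578869915 = 2578869923)
√(V + 2240358) = √(2578869923 + 2240358) = √2581110281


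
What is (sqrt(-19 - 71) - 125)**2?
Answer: 15535 - 750*I*sqrt(10) ≈ 15535.0 - 2371.7*I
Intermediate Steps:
(sqrt(-19 - 71) - 125)**2 = (sqrt(-90) - 125)**2 = (3*I*sqrt(10) - 125)**2 = (-125 + 3*I*sqrt(10))**2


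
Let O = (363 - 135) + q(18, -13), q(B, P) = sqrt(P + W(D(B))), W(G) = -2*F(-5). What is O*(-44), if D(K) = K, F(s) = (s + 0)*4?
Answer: -10032 - 132*sqrt(3) ≈ -10261.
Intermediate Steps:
F(s) = 4*s (F(s) = s*4 = 4*s)
W(G) = 40 (W(G) = -8*(-5) = -2*(-20) = 40)
q(B, P) = sqrt(40 + P) (q(B, P) = sqrt(P + 40) = sqrt(40 + P))
O = 228 + 3*sqrt(3) (O = (363 - 135) + sqrt(40 - 13) = 228 + sqrt(27) = 228 + 3*sqrt(3) ≈ 233.20)
O*(-44) = (228 + 3*sqrt(3))*(-44) = -10032 - 132*sqrt(3)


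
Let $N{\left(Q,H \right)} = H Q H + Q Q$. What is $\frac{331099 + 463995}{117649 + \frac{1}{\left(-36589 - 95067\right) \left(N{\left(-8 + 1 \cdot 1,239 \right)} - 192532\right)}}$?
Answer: $\frac{62004450268657120}{9174715907373521} \approx 6.7582$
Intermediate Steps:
$N{\left(Q,H \right)} = Q^{2} + Q H^{2}$ ($N{\left(Q,H \right)} = Q H^{2} + Q^{2} = Q^{2} + Q H^{2}$)
$\frac{331099 + 463995}{117649 + \frac{1}{\left(-36589 - 95067\right) \left(N{\left(-8 + 1 \cdot 1,239 \right)} - 192532\right)}} = \frac{331099 + 463995}{117649 + \frac{1}{\left(-36589 - 95067\right) \left(\left(-8 + 1 \cdot 1\right) \left(\left(-8 + 1 \cdot 1\right) + 239^{2}\right) - 192532\right)}} = \frac{795094}{117649 + \frac{1}{\left(-131656\right) \left(\left(-8 + 1\right) \left(\left(-8 + 1\right) + 57121\right) - 192532\right)}} = \frac{795094}{117649 + \frac{1}{\left(-131656\right) \left(- 7 \left(-7 + 57121\right) - 192532\right)}} = \frac{795094}{117649 + \frac{1}{\left(-131656\right) \left(\left(-7\right) 57114 - 192532\right)}} = \frac{795094}{117649 + \frac{1}{\left(-131656\right) \left(-399798 - 192532\right)}} = \frac{795094}{117649 + \frac{1}{\left(-131656\right) \left(-592330\right)}} = \frac{795094}{117649 + \frac{1}{77983798480}} = \frac{795094}{\frac{9174715907373521}{77983798480}} = 795094 \cdot \frac{77983798480}{9174715907373521} = \frac{62004450268657120}{9174715907373521}$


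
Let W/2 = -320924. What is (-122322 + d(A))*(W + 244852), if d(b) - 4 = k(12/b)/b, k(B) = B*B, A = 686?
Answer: 1959561339010171968/40353607 ≈ 4.8560e+10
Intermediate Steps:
W = -641848 (W = 2*(-320924) = -641848)
k(B) = B**2
d(b) = 4 + 144/b**3 (d(b) = 4 + (12/b)**2/b = 4 + (144/b**2)/b = 4 + 144/b**3)
(-122322 + d(A))*(W + 244852) = (-122322 + (4 + 144/686**3))*(-641848 + 244852) = (-122322 + (4 + 144*(1/322828856)))*(-396996) = (-122322 + (4 + 18/40353607))*(-396996) = (-122322 + 161414446/40353607)*(-396996) = -4935972501008/40353607*(-396996) = 1959561339010171968/40353607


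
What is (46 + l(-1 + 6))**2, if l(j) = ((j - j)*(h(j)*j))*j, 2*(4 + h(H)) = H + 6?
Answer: 2116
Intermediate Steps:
h(H) = -1 + H/2 (h(H) = -4 + (H + 6)/2 = -4 + (6 + H)/2 = -4 + (3 + H/2) = -1 + H/2)
l(j) = 0 (l(j) = ((j - j)*((-1 + j/2)*j))*j = (0*(j*(-1 + j/2)))*j = 0*j = 0)
(46 + l(-1 + 6))**2 = (46 + 0)**2 = 46**2 = 2116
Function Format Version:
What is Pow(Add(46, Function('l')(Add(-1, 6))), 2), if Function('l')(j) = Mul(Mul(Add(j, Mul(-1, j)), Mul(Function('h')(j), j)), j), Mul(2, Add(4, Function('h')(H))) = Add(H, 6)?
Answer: 2116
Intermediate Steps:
Function('h')(H) = Add(-1, Mul(Rational(1, 2), H)) (Function('h')(H) = Add(-4, Mul(Rational(1, 2), Add(H, 6))) = Add(-4, Mul(Rational(1, 2), Add(6, H))) = Add(-4, Add(3, Mul(Rational(1, 2), H))) = Add(-1, Mul(Rational(1, 2), H)))
Function('l')(j) = 0 (Function('l')(j) = Mul(Mul(Add(j, Mul(-1, j)), Mul(Add(-1, Mul(Rational(1, 2), j)), j)), j) = Mul(Mul(0, Mul(j, Add(-1, Mul(Rational(1, 2), j)))), j) = Mul(0, j) = 0)
Pow(Add(46, Function('l')(Add(-1, 6))), 2) = Pow(Add(46, 0), 2) = Pow(46, 2) = 2116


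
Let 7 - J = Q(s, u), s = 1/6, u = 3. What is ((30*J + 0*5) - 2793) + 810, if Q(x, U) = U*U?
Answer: -2043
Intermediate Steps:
s = 1/6 ≈ 0.16667
Q(x, U) = U**2
J = -2 (J = 7 - 1*3**2 = 7 - 1*9 = 7 - 9 = -2)
((30*J + 0*5) - 2793) + 810 = ((30*(-2) + 0*5) - 2793) + 810 = ((-60 + 0) - 2793) + 810 = (-60 - 2793) + 810 = -2853 + 810 = -2043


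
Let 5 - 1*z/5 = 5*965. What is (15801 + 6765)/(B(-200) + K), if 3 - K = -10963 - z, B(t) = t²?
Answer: 11283/13433 ≈ 0.83995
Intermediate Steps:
z = -24100 (z = 25 - 25*965 = 25 - 5*4825 = 25 - 24125 = -24100)
K = -13134 (K = 3 - (-10963 - 1*(-24100)) = 3 - (-10963 + 24100) = 3 - 1*13137 = 3 - 13137 = -13134)
(15801 + 6765)/(B(-200) + K) = (15801 + 6765)/((-200)² - 13134) = 22566/(40000 - 13134) = 22566/26866 = 22566*(1/26866) = 11283/13433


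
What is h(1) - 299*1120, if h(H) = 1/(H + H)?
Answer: -669759/2 ≈ -3.3488e+5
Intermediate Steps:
h(H) = 1/(2*H)
h(1) - 299*1120 = (½)/1 - 299*1120 = (½)*1 - 334880 = ½ - 334880 = -669759/2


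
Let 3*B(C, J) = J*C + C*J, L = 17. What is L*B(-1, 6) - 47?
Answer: -115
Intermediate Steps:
B(C, J) = 2*C*J/3 (B(C, J) = (J*C + C*J)/3 = (C*J + C*J)/3 = (2*C*J)/3 = 2*C*J/3)
L*B(-1, 6) - 47 = 17*((⅔)*(-1)*6) - 47 = 17*(-4) - 47 = -68 - 47 = -115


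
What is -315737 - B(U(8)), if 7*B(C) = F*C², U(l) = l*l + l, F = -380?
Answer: -240239/7 ≈ -34320.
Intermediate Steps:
U(l) = l + l² (U(l) = l² + l = l + l²)
B(C) = -380*C²/7 (B(C) = (-380*C²)/7 = -380*C²/7)
-315737 - B(U(8)) = -315737 - (-380)*(8*(1 + 8))²/7 = -315737 - (-380)*(8*9)²/7 = -315737 - (-380)*72²/7 = -315737 - (-380)*5184/7 = -315737 - 1*(-1969920/7) = -315737 + 1969920/7 = -240239/7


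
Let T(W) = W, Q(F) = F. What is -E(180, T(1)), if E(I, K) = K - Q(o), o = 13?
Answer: 12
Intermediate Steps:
E(I, K) = -13 + K (E(I, K) = K - 1*13 = K - 13 = -13 + K)
-E(180, T(1)) = -(-13 + 1) = -1*(-12) = 12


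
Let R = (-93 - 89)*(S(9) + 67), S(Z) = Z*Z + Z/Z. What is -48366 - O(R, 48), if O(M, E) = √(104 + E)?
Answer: -48366 - 2*√38 ≈ -48378.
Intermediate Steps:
S(Z) = 1 + Z² (S(Z) = Z² + 1 = 1 + Z²)
R = -27118 (R = (-93 - 89)*((1 + 9²) + 67) = -182*((1 + 81) + 67) = -182*(82 + 67) = -182*149 = -27118)
-48366 - O(R, 48) = -48366 - √(104 + 48) = -48366 - √152 = -48366 - 2*√38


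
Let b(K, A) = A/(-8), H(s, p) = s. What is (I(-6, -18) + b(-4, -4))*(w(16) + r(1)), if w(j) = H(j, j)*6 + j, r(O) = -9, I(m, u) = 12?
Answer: 2575/2 ≈ 1287.5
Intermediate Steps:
b(K, A) = -A/8 (b(K, A) = A*(-1/8) = -A/8)
w(j) = 7*j (w(j) = j*6 + j = 6*j + j = 7*j)
(I(-6, -18) + b(-4, -4))*(w(16) + r(1)) = (12 - 1/8*(-4))*(7*16 - 9) = (12 + 1/2)*(112 - 9) = (25/2)*103 = 2575/2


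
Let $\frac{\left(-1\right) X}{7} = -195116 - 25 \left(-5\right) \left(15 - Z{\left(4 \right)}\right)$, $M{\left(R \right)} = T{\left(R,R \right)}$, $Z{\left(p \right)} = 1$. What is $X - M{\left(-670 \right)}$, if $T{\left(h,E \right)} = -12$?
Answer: $1353574$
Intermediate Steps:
$M{\left(R \right)} = -12$
$X = 1353562$ ($X = - 7 \left(-195116 - 25 \left(-5\right) \left(15 - 1\right)\right) = - 7 \left(-195116 - - 125 \left(15 - 1\right)\right) = - 7 \left(-195116 - \left(-125\right) 14\right) = - 7 \left(-195116 - -1750\right) = - 7 \left(-195116 + 1750\right) = \left(-7\right) \left(-193366\right) = 1353562$)
$X - M{\left(-670 \right)} = 1353562 - -12 = 1353562 + 12 = 1353574$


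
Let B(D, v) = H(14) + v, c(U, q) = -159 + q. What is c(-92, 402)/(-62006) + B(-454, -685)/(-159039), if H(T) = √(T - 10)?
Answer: 3703621/9861372234 ≈ 0.00037557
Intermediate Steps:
H(T) = √(-10 + T)
B(D, v) = 2 + v (B(D, v) = √(-10 + 14) + v = √4 + v = 2 + v)
c(-92, 402)/(-62006) + B(-454, -685)/(-159039) = (-159 + 402)/(-62006) + (2 - 685)/(-159039) = 243*(-1/62006) - 683*(-1/159039) = -243/62006 + 683/159039 = 3703621/9861372234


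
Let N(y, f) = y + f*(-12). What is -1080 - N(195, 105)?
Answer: -15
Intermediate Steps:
N(y, f) = y - 12*f
-1080 - N(195, 105) = -1080 - (195 - 12*105) = -1080 - (195 - 1260) = -1080 - 1*(-1065) = -1080 + 1065 = -15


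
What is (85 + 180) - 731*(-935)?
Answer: 683750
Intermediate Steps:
(85 + 180) - 731*(-935) = 265 + 683485 = 683750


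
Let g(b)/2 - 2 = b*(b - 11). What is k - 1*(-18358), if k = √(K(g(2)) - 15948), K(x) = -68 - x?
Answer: 18358 + 12*I*√111 ≈ 18358.0 + 126.43*I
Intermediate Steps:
g(b) = 4 + 2*b*(-11 + b) (g(b) = 4 + 2*(b*(b - 11)) = 4 + 2*(b*(-11 + b)) = 4 + 2*b*(-11 + b))
k = 12*I*√111 (k = √((-68 - (4 - 22*2 + 2*2²)) - 15948) = √((-68 - (4 - 44 + 2*4)) - 15948) = √((-68 - (4 - 44 + 8)) - 15948) = √((-68 - 1*(-32)) - 15948) = √((-68 + 32) - 15948) = √(-36 - 15948) = √(-15984) = 12*I*√111 ≈ 126.43*I)
k - 1*(-18358) = 12*I*√111 - 1*(-18358) = 12*I*√111 + 18358 = 18358 + 12*I*√111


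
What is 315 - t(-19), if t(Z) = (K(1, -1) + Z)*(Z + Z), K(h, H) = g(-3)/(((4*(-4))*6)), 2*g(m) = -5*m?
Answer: -13119/32 ≈ -409.97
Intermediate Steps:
g(m) = -5*m/2 (g(m) = (-5*m)/2 = -5*m/2)
K(h, H) = -5/64 (K(h, H) = (-5/2*(-3))/(((4*(-4))*6)) = 15/(2*((-16*6))) = (15/2)/(-96) = (15/2)*(-1/96) = -5/64)
t(Z) = 2*Z*(-5/64 + Z) (t(Z) = (-5/64 + Z)*(Z + Z) = (-5/64 + Z)*(2*Z) = 2*Z*(-5/64 + Z))
315 - t(-19) = 315 - (-19)*(-5 + 64*(-19))/32 = 315 - (-19)*(-5 - 1216)/32 = 315 - (-19)*(-1221)/32 = 315 - 1*23199/32 = 315 - 23199/32 = -13119/32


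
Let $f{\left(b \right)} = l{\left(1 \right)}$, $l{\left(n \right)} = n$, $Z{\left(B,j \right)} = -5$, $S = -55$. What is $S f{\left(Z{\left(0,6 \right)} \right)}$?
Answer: $-55$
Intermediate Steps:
$f{\left(b \right)} = 1$
$S f{\left(Z{\left(0,6 \right)} \right)} = \left(-55\right) 1 = -55$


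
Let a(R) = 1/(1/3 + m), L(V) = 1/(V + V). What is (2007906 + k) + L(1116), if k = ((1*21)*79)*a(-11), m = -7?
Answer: 22405453799/11160 ≈ 2.0077e+6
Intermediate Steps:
L(V) = 1/(2*V)
a(R) = -3/20 (a(R) = 1/(1/3 - 7) = 1/(-20/3) = -3/20)
k = -4977/20 (k = ((1*21)*79)*(-3/20) = (21*79)*(-3/20) = 1659*(-3/20) = -4977/20 ≈ -248.85)
(2007906 + k) + L(1116) = (2007906 - 4977/20) + (1/2)/1116 = 40153143/20 + (1/2)*(1/1116) = 40153143/20 + 1/2232 = 22405453799/11160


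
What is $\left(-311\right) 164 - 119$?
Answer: $-51123$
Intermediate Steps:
$\left(-311\right) 164 - 119 = -51004 - 119 = -51123$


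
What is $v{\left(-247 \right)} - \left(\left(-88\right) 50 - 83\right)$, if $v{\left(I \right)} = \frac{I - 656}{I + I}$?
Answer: $\frac{2215505}{494} \approx 4484.8$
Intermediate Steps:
$v{\left(I \right)} = \frac{-656 + I}{2 I}$
$v{\left(-247 \right)} - \left(\left(-88\right) 50 - 83\right) = \frac{-656 - 247}{2 \left(-247\right)} - \left(\left(-88\right) 50 - 83\right) = \frac{1}{2} \left(- \frac{1}{247}\right) \left(-903\right) - \left(-4400 - 83\right) = \frac{903}{494} - -4483 = \frac{903}{494} + 4483 = \frac{2215505}{494}$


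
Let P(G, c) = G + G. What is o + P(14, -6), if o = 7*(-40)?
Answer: -252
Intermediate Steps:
P(G, c) = 2*G
o = -280
o + P(14, -6) = -280 + 2*14 = -280 + 28 = -252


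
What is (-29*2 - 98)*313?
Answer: -48828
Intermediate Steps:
(-29*2 - 98)*313 = (-58 - 98)*313 = -156*313 = -48828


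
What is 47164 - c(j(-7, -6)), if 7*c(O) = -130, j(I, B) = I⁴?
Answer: 330278/7 ≈ 47183.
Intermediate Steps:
c(O) = -130/7 (c(O) = (⅐)*(-130) = -130/7)
47164 - c(j(-7, -6)) = 47164 - 1*(-130/7) = 47164 + 130/7 = 330278/7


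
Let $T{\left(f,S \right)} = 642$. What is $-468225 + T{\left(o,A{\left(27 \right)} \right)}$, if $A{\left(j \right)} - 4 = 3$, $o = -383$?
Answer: $-467583$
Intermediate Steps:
$A{\left(j \right)} = 7$ ($A{\left(j \right)} = 4 + 3 = 7$)
$-468225 + T{\left(o,A{\left(27 \right)} \right)} = -468225 + 642 = -467583$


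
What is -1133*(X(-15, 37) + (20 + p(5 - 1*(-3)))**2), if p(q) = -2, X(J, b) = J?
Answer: -350097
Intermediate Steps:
-1133*(X(-15, 37) + (20 + p(5 - 1*(-3)))**2) = -1133*(-15 + (20 - 2)**2) = -1133*(-15 + 18**2) = -1133*(-15 + 324) = -1133*309 = -350097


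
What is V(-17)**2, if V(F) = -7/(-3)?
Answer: 49/9 ≈ 5.4444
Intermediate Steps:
V(F) = 7/3 (V(F) = -7*(-1/3) = 7/3)
V(-17)**2 = (7/3)**2 = 49/9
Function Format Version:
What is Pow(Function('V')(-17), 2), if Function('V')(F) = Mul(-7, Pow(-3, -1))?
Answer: Rational(49, 9) ≈ 5.4444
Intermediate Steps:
Function('V')(F) = Rational(7, 3) (Function('V')(F) = Mul(-7, Rational(-1, 3)) = Rational(7, 3))
Pow(Function('V')(-17), 2) = Pow(Rational(7, 3), 2) = Rational(49, 9)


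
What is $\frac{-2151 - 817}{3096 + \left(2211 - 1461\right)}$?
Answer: $- \frac{1484}{1923} \approx -0.77171$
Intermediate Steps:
$\frac{-2151 - 817}{3096 + \left(2211 - 1461\right)} = - \frac{2968}{3096 + \left(2211 - 1461\right)} = - \frac{2968}{3096 + 750} = - \frac{2968}{3846} = \left(-2968\right) \frac{1}{3846} = - \frac{1484}{1923}$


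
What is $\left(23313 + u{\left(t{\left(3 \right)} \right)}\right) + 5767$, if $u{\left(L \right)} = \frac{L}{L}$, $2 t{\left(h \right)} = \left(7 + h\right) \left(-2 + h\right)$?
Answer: $29081$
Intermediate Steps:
$t{\left(h \right)} = \frac{\left(-2 + h\right) \left(7 + h\right)}{2}$ ($t{\left(h \right)} = \frac{\left(7 + h\right) \left(-2 + h\right)}{2} = \frac{\left(-2 + h\right) \left(7 + h\right)}{2}$)
$u{\left(L \right)} = 1$
$\left(23313 + u{\left(t{\left(3 \right)} \right)}\right) + 5767 = \left(23313 + 1\right) + 5767 = 23314 + 5767 = 29081$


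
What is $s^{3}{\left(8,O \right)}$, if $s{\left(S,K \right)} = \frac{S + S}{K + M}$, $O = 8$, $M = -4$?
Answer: $64$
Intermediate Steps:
$s{\left(S,K \right)} = \frac{2 S}{-4 + K}$ ($s{\left(S,K \right)} = \frac{S + S}{K - 4} = \frac{2 S}{-4 + K}$)
$s^{3}{\left(8,O \right)} = \left(2 \cdot 8 \frac{1}{-4 + 8}\right)^{3} = \left(2 \cdot 8 \cdot \frac{1}{4}\right)^{3} = 4^{3} = 64$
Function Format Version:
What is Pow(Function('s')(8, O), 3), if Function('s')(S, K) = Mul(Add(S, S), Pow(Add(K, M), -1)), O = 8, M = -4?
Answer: 64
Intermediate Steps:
Function('s')(S, K) = Mul(2, S, Pow(Add(-4, K), -1)) (Function('s')(S, K) = Mul(Add(S, S), Pow(Add(K, -4), -1)) = Mul(Mul(2, S), Pow(Add(-4, K), -1)) = Mul(2, S, Pow(Add(-4, K), -1)))
Pow(Function('s')(8, O), 3) = Pow(Mul(2, 8, Pow(Add(-4, 8), -1)), 3) = Pow(Mul(2, 8, Pow(4, -1)), 3) = Pow(Mul(2, 8, Rational(1, 4)), 3) = Pow(4, 3) = 64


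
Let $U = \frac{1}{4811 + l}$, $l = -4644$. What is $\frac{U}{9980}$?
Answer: $\frac{1}{1666660} \approx 6.0 \cdot 10^{-7}$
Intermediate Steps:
$U = \frac{1}{167}$ ($U = \frac{1}{4811 - 4644} = \frac{1}{167} \approx 0.005988$)
$\frac{U}{9980} = \frac{1}{167 \cdot 9980} = \frac{1}{167} \cdot \frac{1}{9980} = \frac{1}{1666660}$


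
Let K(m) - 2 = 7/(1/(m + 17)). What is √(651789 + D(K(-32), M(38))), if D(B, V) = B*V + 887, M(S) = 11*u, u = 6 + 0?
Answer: √645878 ≈ 803.67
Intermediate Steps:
u = 6
M(S) = 66 (M(S) = 11*6 = 66)
K(m) = 121 + 7*m (K(m) = 2 + 7/(1/(m + 17)) = 2 + 7/(1/(17 + m)) = 2 + 7*(17 + m) = 2 + (119 + 7*m) = 121 + 7*m)
D(B, V) = 887 + B*V
√(651789 + D(K(-32), M(38))) = √(651789 + (887 + (121 + 7*(-32))*66)) = √(651789 + (887 + (121 - 224)*66)) = √(651789 + (887 - 103*66)) = √(651789 + (887 - 6798)) = √(651789 - 5911) = √645878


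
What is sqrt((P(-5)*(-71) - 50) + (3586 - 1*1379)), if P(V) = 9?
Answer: sqrt(1518) ≈ 38.962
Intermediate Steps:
sqrt((P(-5)*(-71) - 50) + (3586 - 1*1379)) = sqrt((9*(-71) - 50) + (3586 - 1*1379)) = sqrt((-639 - 50) + (3586 - 1379)) = sqrt(-689 + 2207) = sqrt(1518)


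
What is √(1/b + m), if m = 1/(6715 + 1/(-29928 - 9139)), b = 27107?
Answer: √2349020948030381397786/3555556121364 ≈ 0.013631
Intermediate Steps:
m = 39067/262334904 (m = 1/(6715 + 1/(-39067)) = 1/(6715 - 1/39067) = 1/(262334904/39067) = 39067/262334904 ≈ 0.00014892)
√(1/b + m) = √(1/27107 + 39067/262334904) = √(1321324073/7111112242728) = √2349020948030381397786/3555556121364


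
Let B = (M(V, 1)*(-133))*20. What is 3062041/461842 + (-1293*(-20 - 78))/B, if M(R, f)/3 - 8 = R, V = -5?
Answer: 87996514/65812485 ≈ 1.3371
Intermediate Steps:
M(R, f) = 24 + 3*R
B = -23940 (B = ((24 + 3*(-5))*(-133))*20 = ((24 - 15)*(-133))*20 = (9*(-133))*20 = -1197*20 = -23940)
3062041/461842 + (-1293*(-20 - 78))/B = 3062041/461842 - 1293*(-20 - 78)/(-23940) = 3062041*(1/461842) - 1293*(-98)*(-1/23940) = 3062041/461842 + 126714*(-1/23940) = 3062041/461842 - 3017/570 = 87996514/65812485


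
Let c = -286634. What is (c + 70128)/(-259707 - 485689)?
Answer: 108253/372698 ≈ 0.29046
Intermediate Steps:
(c + 70128)/(-259707 - 485689) = (-286634 + 70128)/(-259707 - 485689) = -216506/(-745396) = -216506*(-1/745396) = 108253/372698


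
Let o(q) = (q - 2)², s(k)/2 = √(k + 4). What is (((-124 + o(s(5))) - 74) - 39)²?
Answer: 48841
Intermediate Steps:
s(k) = 2*√(4 + k) (s(k) = 2*√(k + 4) = 2*√(4 + k))
o(q) = (-2 + q)²
(((-124 + o(s(5))) - 74) - 39)² = (((-124 + (-2 + 2*√(4 + 5))²) - 74) - 39)² = (((-124 + (-2 + 2*√9)²) - 74) - 39)² = (((-124 + (-2 + 2*3)²) - 74) - 39)² = (((-124 + (-2 + 6)²) - 74) - 39)² = (((-124 + 4²) - 74) - 39)² = (((-124 + 16) - 74) - 39)² = ((-108 - 74) - 39)² = (-182 - 39)² = (-221)² = 48841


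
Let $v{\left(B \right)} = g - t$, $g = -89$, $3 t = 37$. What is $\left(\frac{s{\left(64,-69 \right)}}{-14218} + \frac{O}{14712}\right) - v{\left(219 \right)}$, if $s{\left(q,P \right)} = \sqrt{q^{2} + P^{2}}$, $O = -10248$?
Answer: $\frac{185071}{1839} - \frac{\sqrt{8857}}{14218} \approx 100.63$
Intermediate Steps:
$t = \frac{37}{3}$ ($t = \frac{1}{3} \cdot 37 = \frac{37}{3} \approx 12.333$)
$s{\left(q,P \right)} = \sqrt{P^{2} + q^{2}}$
$v{\left(B \right)} = - \frac{304}{3}$ ($v{\left(B \right)} = -89 - \frac{37}{3} = - \frac{304}{3}$)
$\left(\frac{s{\left(64,-69 \right)}}{-14218} + \frac{O}{14712}\right) - v{\left(219 \right)} = \left(\frac{\sqrt{\left(-69\right)^{2} + 64^{2}}}{-14218} - \frac{10248}{14712}\right) - - \frac{304}{3} = \left(\sqrt{4761 + 4096} \left(- \frac{1}{14218}\right) - \frac{427}{613}\right) + \frac{304}{3} = \left(\sqrt{8857} \left(- \frac{1}{14218}\right) - \frac{427}{613}\right) + \frac{304}{3} = \left(- \frac{\sqrt{8857}}{14218} - \frac{427}{613}\right) + \frac{304}{3} = \left(- \frac{427}{613} - \frac{\sqrt{8857}}{14218}\right) + \frac{304}{3} = \frac{185071}{1839} - \frac{\sqrt{8857}}{14218}$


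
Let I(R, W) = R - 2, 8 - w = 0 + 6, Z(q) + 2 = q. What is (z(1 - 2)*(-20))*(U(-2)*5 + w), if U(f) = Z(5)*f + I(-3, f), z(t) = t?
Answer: -1060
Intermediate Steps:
Z(q) = -2 + q
w = 2 (w = 8 - (0 + 6) = 8 - 1*6 = 8 - 6 = 2)
I(R, W) = -2 + R
U(f) = -5 + 3*f (U(f) = (-2 + 5)*f + (-2 - 3) = 3*f - 5 = -5 + 3*f)
(z(1 - 2)*(-20))*(U(-2)*5 + w) = ((1 - 2)*(-20))*((-5 + 3*(-2))*5 + 2) = (-1*(-20))*((-5 - 6)*5 + 2) = 20*(-11*5 + 2) = 20*(-55 + 2) = 20*(-53) = -1060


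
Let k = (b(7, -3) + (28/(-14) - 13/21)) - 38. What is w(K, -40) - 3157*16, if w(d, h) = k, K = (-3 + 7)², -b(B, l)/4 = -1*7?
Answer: -1061017/21 ≈ -50525.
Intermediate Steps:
b(B, l) = 28 (b(B, l) = -(-4)*7 = -4*(-7) = 28)
K = 16 (K = 4² = 16)
k = -265/21 (k = (28 + (28/(-14) - 13/21)) - 38 = (28 + (28*(-1/14) - 13*1/21)) - 38 = (28 + (-2 - 13/21)) - 38 = (28 - 55/21) - 38 = 533/21 - 38 = -265/21 ≈ -12.619)
w(d, h) = -265/21
w(K, -40) - 3157*16 = -265/21 - 3157*16 = -265/21 - 50512 = -1061017/21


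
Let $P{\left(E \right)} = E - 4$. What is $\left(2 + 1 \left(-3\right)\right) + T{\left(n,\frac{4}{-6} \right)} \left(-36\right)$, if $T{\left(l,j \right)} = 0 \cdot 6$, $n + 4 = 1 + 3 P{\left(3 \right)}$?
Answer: $-1$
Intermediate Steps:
$P{\left(E \right)} = -4 + E$ ($P{\left(E \right)} = E - 4 = -4 + E$)
$n = -6$ ($n = -4 + \left(1 + 3 \left(-4 + 3\right)\right) = -4 + \left(1 + 3 \left(-1\right)\right) = -4 + \left(1 - 3\right) = -4 - 2 = -6$)
$T{\left(l,j \right)} = 0$
$\left(2 + 1 \left(-3\right)\right) + T{\left(n,\frac{4}{-6} \right)} \left(-36\right) = \left(2 + 1 \left(-3\right)\right) + 0 \left(-36\right) = \left(2 - 3\right) + 0 = -1 + 0 = -1$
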